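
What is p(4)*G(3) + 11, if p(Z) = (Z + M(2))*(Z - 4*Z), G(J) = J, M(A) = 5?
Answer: -313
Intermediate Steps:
p(Z) = -3*Z*(5 + Z) (p(Z) = (Z + 5)*(Z - 4*Z) = (5 + Z)*(-3*Z) = -3*Z*(5 + Z))
p(4)*G(3) + 11 = -3*4*(5 + 4)*3 + 11 = -3*4*9*3 + 11 = -108*3 + 11 = -324 + 11 = -313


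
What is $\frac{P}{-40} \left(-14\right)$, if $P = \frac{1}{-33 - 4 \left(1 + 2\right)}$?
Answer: $- \frac{7}{900} \approx -0.0077778$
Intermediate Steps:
$P = - \frac{1}{45}$ ($P = \frac{1}{-33 - 12} = \frac{1}{-45} = - \frac{1}{45} \approx -0.022222$)
$\frac{P}{-40} \left(-14\right) = - \frac{1}{45 \left(-40\right)} \left(-14\right) = \left(- \frac{1}{45}\right) \left(- \frac{1}{40}\right) \left(-14\right) = \frac{1}{1800} \left(-14\right) = - \frac{7}{900}$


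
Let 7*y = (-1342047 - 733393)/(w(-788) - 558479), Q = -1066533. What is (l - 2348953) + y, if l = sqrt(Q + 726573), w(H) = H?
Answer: -9195841206717/3914869 + 2*I*sqrt(84990) ≈ -2.349e+6 + 583.06*I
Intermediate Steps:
l = 2*I*sqrt(84990) (l = sqrt(-1066533 + 726573) = sqrt(-339960) = 2*I*sqrt(84990) ≈ 583.06*I)
y = 2075440/3914869 (y = ((-1342047 - 733393)/(-788 - 558479))/7 = (-2075440/(-559267))/7 = (-2075440*(-1/559267))/7 = (1/7)*(2075440/559267) = 2075440/3914869 ≈ 0.53014)
(l - 2348953) + y = (2*I*sqrt(84990) - 2348953) + 2075440/3914869 = (-2348953 + 2*I*sqrt(84990)) + 2075440/3914869 = -9195841206717/3914869 + 2*I*sqrt(84990)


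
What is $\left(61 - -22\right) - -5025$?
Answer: $5108$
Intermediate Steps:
$\left(61 - -22\right) - -5025 = \left(61 + 22\right) + 5025 = 83 + 5025 = 5108$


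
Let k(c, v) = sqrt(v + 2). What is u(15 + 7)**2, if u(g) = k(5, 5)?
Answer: 7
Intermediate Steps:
k(c, v) = sqrt(2 + v)
u(g) = sqrt(7) (u(g) = sqrt(2 + 5) = sqrt(7))
u(15 + 7)**2 = (sqrt(7))**2 = 7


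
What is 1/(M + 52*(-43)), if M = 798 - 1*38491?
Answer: -1/39929 ≈ -2.5044e-5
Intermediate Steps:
M = -37693 (M = 798 - 38491 = -37693)
1/(M + 52*(-43)) = 1/(-37693 + 52*(-43)) = 1/(-37693 - 2236) = 1/(-39929) = -1/39929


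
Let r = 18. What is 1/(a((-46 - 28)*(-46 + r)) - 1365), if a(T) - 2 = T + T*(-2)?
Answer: -1/3435 ≈ -0.00029112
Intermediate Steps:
a(T) = 2 - T (a(T) = 2 + (T + T*(-2)) = 2 + (T - 2*T) = 2 - T)
1/(a((-46 - 28)*(-46 + r)) - 1365) = 1/((2 - (-46 - 28)*(-46 + 18)) - 1365) = 1/((2 - (-74)*(-28)) - 1365) = 1/((2 - 1*2072) - 1365) = 1/((2 - 2072) - 1365) = 1/(-2070 - 1365) = 1/(-3435) = -1/3435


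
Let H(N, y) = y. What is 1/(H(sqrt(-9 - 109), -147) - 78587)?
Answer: -1/78734 ≈ -1.2701e-5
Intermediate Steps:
1/(H(sqrt(-9 - 109), -147) - 78587) = 1/(-147 - 78587) = 1/(-78734) = -1/78734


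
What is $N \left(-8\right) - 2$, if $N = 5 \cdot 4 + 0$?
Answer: $-162$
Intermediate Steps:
$N = 20$ ($N = 20 + 0 = 20$)
$N \left(-8\right) - 2 = 20 \left(-8\right) - 2 = -160 - 2 = -162$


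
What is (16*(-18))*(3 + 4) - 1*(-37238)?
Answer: 35222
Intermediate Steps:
(16*(-18))*(3 + 4) - 1*(-37238) = -288*7 + 37238 = -2016 + 37238 = 35222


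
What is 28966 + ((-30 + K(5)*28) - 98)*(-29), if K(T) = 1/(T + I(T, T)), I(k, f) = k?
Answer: 162984/5 ≈ 32597.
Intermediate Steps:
K(T) = 1/(2*T) (K(T) = 1/(T + T) = 1/(2*T))
28966 + ((-30 + K(5)*28) - 98)*(-29) = 28966 + ((-30 + ((1/2)/5)*28) - 98)*(-29) = 28966 + ((-30 + ((1/2)*(1/5))*28) - 98)*(-29) = 28966 + ((-30 + (1/10)*28) - 98)*(-29) = 28966 + ((-30 + 14/5) - 98)*(-29) = 28966 + (-136/5 - 98)*(-29) = 28966 - 626/5*(-29) = 28966 + 18154/5 = 162984/5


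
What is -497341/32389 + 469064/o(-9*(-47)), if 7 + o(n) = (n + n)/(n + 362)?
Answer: -11928435546669/150576461 ≈ -79219.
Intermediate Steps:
o(n) = -7 + 2*n/(362 + n) (o(n) = -7 + (n + n)/(n + 362) = -7 + (2*n)/(362 + n) = -7 + 2*n/(362 + n))
-497341/32389 + 469064/o(-9*(-47)) = -497341/32389 + 469064/(((-2534 - (-45)*(-47))/(362 - 9*(-47)))) = -497341*1/32389 + 469064/(((-2534 - 5*423)/(362 + 423))) = -497341/32389 + 469064/(((-2534 - 2115)/785)) = -497341/32389 + 469064/(((1/785)*(-4649))) = -497341/32389 + 469064/(-4649/785) = -497341/32389 + 469064*(-785/4649) = -497341/32389 - 368215240/4649 = -11928435546669/150576461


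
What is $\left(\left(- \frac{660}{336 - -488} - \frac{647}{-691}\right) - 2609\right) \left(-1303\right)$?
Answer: $\frac{483883965441}{142346} \approx 3.3994 \cdot 10^{6}$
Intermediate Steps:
$\left(\left(- \frac{660}{336 - -488} - \frac{647}{-691}\right) - 2609\right) \left(-1303\right) = \left(\left(- \frac{660}{336 + 488} - - \frac{647}{691}\right) - 2609\right) \left(-1303\right) = \left(\left(- \frac{660}{824} + \frac{647}{691}\right) - 2609\right) \left(-1303\right) = \left(\left(\left(-660\right) \frac{1}{824} + \frac{647}{691}\right) - 2609\right) \left(-1303\right) = \left(\left(- \frac{165}{206} + \frac{647}{691}\right) - 2609\right) \left(-1303\right) = \left(\frac{19267}{142346} - 2609\right) \left(-1303\right) = \left(- \frac{371361447}{142346}\right) \left(-1303\right) = \frac{483883965441}{142346}$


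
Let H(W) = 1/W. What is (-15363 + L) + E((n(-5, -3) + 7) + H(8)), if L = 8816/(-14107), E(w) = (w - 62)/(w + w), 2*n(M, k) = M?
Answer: -16044839731/1043918 ≈ -15370.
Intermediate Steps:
n(M, k) = M/2
E(w) = (-62 + w)/(2*w) (E(w) = (-62 + w)/((2*w)) = (-62 + w)*(1/(2*w)) = (-62 + w)/(2*w))
L = -8816/14107 (L = 8816*(-1/14107) = -8816/14107 ≈ -0.62494)
(-15363 + L) + E((n(-5, -3) + 7) + H(8)) = (-15363 - 8816/14107) + (-62 + (((½)*(-5) + 7) + 1/8))/(2*(((½)*(-5) + 7) + 1/8)) = -216734657/14107 + (-62 + ((-5/2 + 7) + ⅛))/(2*((-5/2 + 7) + ⅛)) = -216734657/14107 + (-62 + (9/2 + ⅛))/(2*(9/2 + ⅛)) = -216734657/14107 + (-62 + 37/8)/(2*(37/8)) = -216734657/14107 + (½)*(8/37)*(-459/8) = -216734657/14107 - 459/74 = -16044839731/1043918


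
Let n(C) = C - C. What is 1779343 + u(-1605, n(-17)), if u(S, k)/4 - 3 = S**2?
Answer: 12083455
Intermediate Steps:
n(C) = 0
u(S, k) = 12 + 4*S**2
1779343 + u(-1605, n(-17)) = 1779343 + (12 + 4*(-1605)**2) = 1779343 + (12 + 4*2576025) = 1779343 + (12 + 10304100) = 1779343 + 10304112 = 12083455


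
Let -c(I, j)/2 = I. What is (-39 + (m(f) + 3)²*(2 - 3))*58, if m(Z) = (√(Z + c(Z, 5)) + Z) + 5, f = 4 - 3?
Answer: -6902 - 1044*I ≈ -6902.0 - 1044.0*I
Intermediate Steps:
c(I, j) = -2*I
f = 1
m(Z) = 5 + Z + √(-Z) (m(Z) = (√(Z - 2*Z) + Z) + 5 = (√(-Z) + Z) + 5 = (Z + √(-Z)) + 5 = 5 + Z + √(-Z))
(-39 + (m(f) + 3)²*(2 - 3))*58 = (-39 + ((5 + 1 + √(-1*1)) + 3)²*(2 - 3))*58 = (-39 + ((5 + 1 + √(-1)) + 3)²*(-1))*58 = (-39 + ((5 + 1 + I) + 3)²*(-1))*58 = (-39 + ((6 + I) + 3)²*(-1))*58 = (-39 + (9 + I)²*(-1))*58 = (-39 - (9 + I)²)*58 = -2262 - 58*(9 + I)²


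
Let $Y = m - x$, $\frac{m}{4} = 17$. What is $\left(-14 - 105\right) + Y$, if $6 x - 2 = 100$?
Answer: $-68$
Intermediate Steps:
$m = 68$ ($m = 4 \cdot 17 = 68$)
$x = 17$ ($x = \frac{1}{3} + \frac{1}{6} \cdot 100 = \frac{1}{3} + \frac{50}{3} = 17$)
$Y = 51$ ($Y = 68 - 17 = 51$)
$\left(-14 - 105\right) + Y = \left(-14 - 105\right) + 51 = -119 + 51 = -68$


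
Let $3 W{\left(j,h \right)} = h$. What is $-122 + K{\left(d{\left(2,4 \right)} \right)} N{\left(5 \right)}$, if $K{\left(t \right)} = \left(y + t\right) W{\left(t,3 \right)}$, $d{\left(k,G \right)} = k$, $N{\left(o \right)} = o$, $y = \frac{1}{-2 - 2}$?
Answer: $- \frac{453}{4} \approx -113.25$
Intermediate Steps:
$y = - \frac{1}{4}$ ($y = \frac{1}{-4} = - \frac{1}{4} \approx -0.25$)
$W{\left(j,h \right)} = \frac{h}{3}$
$K{\left(t \right)} = - \frac{1}{4} + t$ ($K{\left(t \right)} = \left(- \frac{1}{4} + t\right) \frac{1}{3} \cdot 3 = \left(- \frac{1}{4} + t\right) 1 = - \frac{1}{4} + t$)
$-122 + K{\left(d{\left(2,4 \right)} \right)} N{\left(5 \right)} = -122 + \left(- \frac{1}{4} + 2\right) 5 = -122 + \frac{7}{4} \cdot 5 = -122 + \frac{35}{4} = - \frac{453}{4}$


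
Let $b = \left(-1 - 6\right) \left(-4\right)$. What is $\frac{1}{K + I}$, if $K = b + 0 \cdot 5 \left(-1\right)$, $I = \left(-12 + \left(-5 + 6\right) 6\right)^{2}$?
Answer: $\frac{1}{64} \approx 0.015625$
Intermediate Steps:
$b = 28$ ($b = \left(-7\right) \left(-4\right) = 28$)
$I = 36$ ($I = \left(-12 + 1 \cdot 6\right)^{2} = \left(-12 + 6\right)^{2} = \left(-6\right)^{2} = 36$)
$K = 28$ ($K = 28 + 0 \cdot 5 \left(-1\right) = 28 + 0 \left(-1\right) = 28 + 0 = 28$)
$\frac{1}{K + I} = \frac{1}{28 + 36} = \frac{1}{64}$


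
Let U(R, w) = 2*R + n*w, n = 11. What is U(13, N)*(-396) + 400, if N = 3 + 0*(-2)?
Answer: -22964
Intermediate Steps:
N = 3 (N = 3 + 0 = 3)
U(R, w) = 2*R + 11*w
U(13, N)*(-396) + 400 = (2*13 + 11*3)*(-396) + 400 = (26 + 33)*(-396) + 400 = 59*(-396) + 400 = -23364 + 400 = -22964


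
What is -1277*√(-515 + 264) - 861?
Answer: -861 - 1277*I*√251 ≈ -861.0 - 20232.0*I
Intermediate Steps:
-1277*√(-515 + 264) - 861 = -1277*I*√251 - 861 = -861 - 1277*I*√251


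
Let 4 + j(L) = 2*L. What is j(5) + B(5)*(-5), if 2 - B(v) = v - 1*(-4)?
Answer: 41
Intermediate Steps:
j(L) = -4 + 2*L
B(v) = -2 - v (B(v) = 2 - (v - 1*(-4)) = 2 - (v + 4) = 2 - (4 + v) = 2 + (-4 - v) = -2 - v)
j(5) + B(5)*(-5) = (-4 + 2*5) + (-2 - 1*5)*(-5) = (-4 + 10) + (-2 - 5)*(-5) = 6 - 7*(-5) = 6 + 35 = 41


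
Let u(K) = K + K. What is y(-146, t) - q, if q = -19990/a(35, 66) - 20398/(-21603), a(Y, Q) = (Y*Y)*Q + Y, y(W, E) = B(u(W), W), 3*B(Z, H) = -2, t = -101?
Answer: -158863602/116490577 ≈ -1.3637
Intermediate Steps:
u(K) = 2*K
B(Z, H) = -⅔ (B(Z, H) = (⅓)*(-2) = -⅔)
y(W, E) = -⅔
a(Y, Q) = Y + Q*Y² (a(Y, Q) = Y²*Q + Y = Q*Y² + Y = Y + Q*Y²)
q = 243609652/349471731 (q = -19990*1/(35*(1 + 66*35)) - 20398/(-21603) = -19990*1/(35*(1 + 2310)) - 20398*(-1/21603) = -19990/(35*2311) + 20398/21603 = -19990/80885 + 20398/21603 = -19990*1/80885 + 20398/21603 = -3998/16177 + 20398/21603 = 243609652/349471731 ≈ 0.69708)
y(-146, t) - q = -⅔ - 1*243609652/349471731 = -⅔ - 243609652/349471731 = -158863602/116490577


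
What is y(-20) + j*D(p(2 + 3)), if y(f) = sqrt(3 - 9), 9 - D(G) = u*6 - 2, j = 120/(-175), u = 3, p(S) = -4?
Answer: 24/5 + I*sqrt(6) ≈ 4.8 + 2.4495*I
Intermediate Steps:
j = -24/35 (j = 120*(-1/175) = -24/35 ≈ -0.68571)
D(G) = -7 (D(G) = 9 - (3*6 - 2) = 9 - (18 - 2) = 9 - 1*16 = 9 - 16 = -7)
y(f) = I*sqrt(6) (y(f) = sqrt(-6) = I*sqrt(6))
y(-20) + j*D(p(2 + 3)) = I*sqrt(6) - 24/35*(-7) = I*sqrt(6) + 24/5 = 24/5 + I*sqrt(6)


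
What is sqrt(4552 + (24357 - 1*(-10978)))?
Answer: sqrt(39887) ≈ 199.72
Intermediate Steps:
sqrt(4552 + (24357 - 1*(-10978))) = sqrt(4552 + (24357 + 10978)) = sqrt(4552 + 35335) = sqrt(39887)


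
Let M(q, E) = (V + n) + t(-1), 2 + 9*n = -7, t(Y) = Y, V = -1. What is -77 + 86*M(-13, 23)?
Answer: -335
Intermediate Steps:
n = -1 (n = -2/9 + (⅑)*(-7) = -2/9 - 7/9 = -1)
M(q, E) = -3 (M(q, E) = (-1 - 1) - 1 = -2 - 1 = -3)
-77 + 86*M(-13, 23) = -77 + 86*(-3) = -77 - 258 = -335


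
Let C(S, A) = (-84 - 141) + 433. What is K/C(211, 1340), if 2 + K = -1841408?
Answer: -920705/104 ≈ -8852.9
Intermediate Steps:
K = -1841410 (K = -2 - 1841408 = -1841410)
C(S, A) = 208 (C(S, A) = -225 + 433 = 208)
K/C(211, 1340) = -1841410/208 = -1841410*1/208 = -920705/104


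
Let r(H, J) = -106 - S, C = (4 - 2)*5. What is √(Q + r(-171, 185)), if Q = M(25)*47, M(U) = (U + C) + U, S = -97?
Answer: √2811 ≈ 53.019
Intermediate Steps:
C = 10 (C = 2*5 = 10)
M(U) = 10 + 2*U (M(U) = (U + 10) + U = (10 + U) + U = 10 + 2*U)
r(H, J) = -9 (r(H, J) = -106 - 1*(-97) = -106 + 97 = -9)
Q = 2820 (Q = (10 + 2*25)*47 = (10 + 50)*47 = 60*47 = 2820)
√(Q + r(-171, 185)) = √(2820 - 9) = √2811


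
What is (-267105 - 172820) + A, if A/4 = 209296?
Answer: 397259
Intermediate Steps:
A = 837184 (A = 4*209296 = 837184)
(-267105 - 172820) + A = (-267105 - 172820) + 837184 = -439925 + 837184 = 397259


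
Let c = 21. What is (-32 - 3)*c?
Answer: -735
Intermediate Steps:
(-32 - 3)*c = (-32 - 3)*21 = -35*21 = -735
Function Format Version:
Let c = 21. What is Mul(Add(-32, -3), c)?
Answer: -735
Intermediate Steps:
Mul(Add(-32, -3), c) = Mul(Add(-32, -3), 21) = Mul(-35, 21) = -735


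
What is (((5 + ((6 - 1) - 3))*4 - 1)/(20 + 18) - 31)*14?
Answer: -8057/19 ≈ -424.05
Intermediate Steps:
(((5 + ((6 - 1) - 3))*4 - 1)/(20 + 18) - 31)*14 = (((5 + (5 - 3))*4 - 1)/38 - 31)*14 = (((5 + 2)*4 - 1)*(1/38) - 31)*14 = ((7*4 - 1)*(1/38) - 31)*14 = ((28 - 1)*(1/38) - 31)*14 = (27*(1/38) - 31)*14 = (27/38 - 31)*14 = -1151/38*14 = -8057/19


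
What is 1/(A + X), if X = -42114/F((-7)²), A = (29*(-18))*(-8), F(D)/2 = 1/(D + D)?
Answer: -1/2059410 ≈ -4.8558e-7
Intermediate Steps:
F(D) = 1/D (F(D) = 2/(D + D) = 2/((2*D)) = 2*(1/(2*D)) = 1/D)
A = 4176 (A = -522*(-8) = 4176)
X = -2063586 (X = -42114*(-7)² = -42114/(1/49) = -42114/1/49 = -42114*49 = -2063586)
1/(A + X) = 1/(4176 - 2063586) = 1/(-2059410) = -1/2059410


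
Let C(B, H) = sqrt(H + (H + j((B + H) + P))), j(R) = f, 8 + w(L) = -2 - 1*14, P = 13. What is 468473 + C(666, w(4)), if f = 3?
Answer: 468473 + 3*I*sqrt(5) ≈ 4.6847e+5 + 6.7082*I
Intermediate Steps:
w(L) = -24 (w(L) = -8 + (-2 - 1*14) = -8 + (-2 - 14) = -8 - 16 = -24)
j(R) = 3
C(B, H) = sqrt(3 + 2*H) (C(B, H) = sqrt(H + (H + 3)) = sqrt(H + (3 + H)) = sqrt(3 + 2*H))
468473 + C(666, w(4)) = 468473 + sqrt(3 + 2*(-24)) = 468473 + sqrt(3 - 48) = 468473 + sqrt(-45) = 468473 + 3*I*sqrt(5)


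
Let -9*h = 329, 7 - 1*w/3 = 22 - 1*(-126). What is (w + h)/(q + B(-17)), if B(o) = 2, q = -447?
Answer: 4136/4005 ≈ 1.0327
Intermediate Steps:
w = -423 (w = 21 - 3*(22 - 1*(-126)) = 21 - 3*(22 + 126) = 21 - 3*148 = 21 - 444 = -423)
h = -329/9 (h = -⅑*329 = -329/9 ≈ -36.556)
(w + h)/(q + B(-17)) = (-423 - 329/9)/(-447 + 2) = -4136/9/(-445) = -4136/9*(-1/445) = 4136/4005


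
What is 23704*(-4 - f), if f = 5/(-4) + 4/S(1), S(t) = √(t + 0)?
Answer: -160002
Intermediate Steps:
S(t) = √t
f = 11/4 (f = 5/(-4) + 4/(√1) = 5*(-¼) + 4/1 = -5/4 + 4*1 = -5/4 + 4 = 11/4 ≈ 2.7500)
23704*(-4 - f) = 23704*(-4 - 1*11/4) = 23704*(-4 - 11/4) = 23704*(-27/4) = -160002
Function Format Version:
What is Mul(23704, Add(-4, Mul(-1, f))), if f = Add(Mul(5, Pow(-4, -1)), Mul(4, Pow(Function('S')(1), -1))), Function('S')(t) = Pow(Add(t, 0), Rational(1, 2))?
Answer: -160002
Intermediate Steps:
Function('S')(t) = Pow(t, Rational(1, 2))
f = Rational(11, 4) (f = Add(Mul(5, Pow(-4, -1)), Mul(4, Pow(Pow(1, Rational(1, 2)), -1))) = Add(Mul(5, Rational(-1, 4)), Mul(4, Pow(1, -1))) = Add(Rational(-5, 4), Mul(4, 1)) = Add(Rational(-5, 4), 4) = Rational(11, 4) ≈ 2.7500)
Mul(23704, Add(-4, Mul(-1, f))) = Mul(23704, Add(-4, Mul(-1, Rational(11, 4)))) = Mul(23704, Add(-4, Rational(-11, 4))) = Mul(23704, Rational(-27, 4)) = -160002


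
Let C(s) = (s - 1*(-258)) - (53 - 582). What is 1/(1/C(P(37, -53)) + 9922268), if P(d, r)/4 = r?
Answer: 575/5705304101 ≈ 1.0078e-7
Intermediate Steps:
P(d, r) = 4*r
C(s) = 787 + s (C(s) = (s + 258) - 1*(-529) = (258 + s) + 529 = 787 + s)
1/(1/C(P(37, -53)) + 9922268) = 1/(1/(787 + 4*(-53)) + 9922268) = 1/(1/(787 - 212) + 9922268) = 1/(1/575 + 9922268) = 1/(5705304101/575) = 575/5705304101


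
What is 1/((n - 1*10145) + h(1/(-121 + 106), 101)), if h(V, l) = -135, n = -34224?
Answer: -1/44504 ≈ -2.2470e-5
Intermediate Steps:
1/((n - 1*10145) + h(1/(-121 + 106), 101)) = 1/((-34224 - 1*10145) - 135) = 1/((-34224 - 10145) - 135) = 1/(-44369 - 135) = 1/(-44504) = -1/44504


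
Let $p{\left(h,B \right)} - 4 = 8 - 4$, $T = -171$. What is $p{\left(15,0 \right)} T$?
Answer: $-1368$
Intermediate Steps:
$p{\left(h,B \right)} = 8$ ($p{\left(h,B \right)} = 4 + \left(8 - 4\right) = 4 + 4 = 8$)
$p{\left(15,0 \right)} T = 8 \left(-171\right) = -1368$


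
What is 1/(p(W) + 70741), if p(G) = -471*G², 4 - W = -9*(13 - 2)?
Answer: -1/4926098 ≈ -2.0300e-7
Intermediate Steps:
W = 103 (W = 4 - (-9)*(13 - 2) = 4 - (-9)*11 = 4 - 1*(-99) = 4 + 99 = 103)
1/(p(W) + 70741) = 1/(-471*103² + 70741) = 1/(-471*10609 + 70741) = 1/(-4996839 + 70741) = 1/(-4926098) = -1/4926098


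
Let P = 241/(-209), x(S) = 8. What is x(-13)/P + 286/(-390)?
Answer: -27731/3615 ≈ -7.6711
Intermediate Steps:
P = -241/209 (P = 241*(-1/209) = -241/209 ≈ -1.1531)
x(-13)/P + 286/(-390) = 8/(-241/209) + 286/(-390) = 8*(-209/241) + 286*(-1/390) = -1672/241 - 11/15 = -27731/3615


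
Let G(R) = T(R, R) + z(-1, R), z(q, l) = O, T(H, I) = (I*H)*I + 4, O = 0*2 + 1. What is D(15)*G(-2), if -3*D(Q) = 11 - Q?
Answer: -4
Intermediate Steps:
O = 1 (O = 0 + 1 = 1)
T(H, I) = 4 + H*I**2 (T(H, I) = (H*I)*I + 4 = H*I**2 + 4 = 4 + H*I**2)
D(Q) = -11/3 + Q/3 (D(Q) = -(11 - Q)/3 = -11/3 + Q/3)
z(q, l) = 1
G(R) = 5 + R**3 (G(R) = (4 + R*R**2) + 1 = (4 + R**3) + 1 = 5 + R**3)
D(15)*G(-2) = (-11/3 + (1/3)*15)*(5 + (-2)**3) = (-11/3 + 5)*(5 - 8) = (4/3)*(-3) = -4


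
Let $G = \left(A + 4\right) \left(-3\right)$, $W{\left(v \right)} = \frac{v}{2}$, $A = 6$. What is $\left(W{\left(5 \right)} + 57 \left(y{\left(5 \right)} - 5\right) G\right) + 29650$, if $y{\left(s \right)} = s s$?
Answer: $- \frac{9095}{2} \approx -4547.5$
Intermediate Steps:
$W{\left(v \right)} = \frac{v}{2}$ ($W{\left(v \right)} = v \frac{1}{2} = \frac{v}{2}$)
$y{\left(s \right)} = s^{2}$
$G = -30$ ($G = \left(6 + 4\right) \left(-3\right) = 10 \left(-3\right) = -30$)
$\left(W{\left(5 \right)} + 57 \left(y{\left(5 \right)} - 5\right) G\right) + 29650 = \left(\frac{1}{2} \cdot 5 + 57 \left(5^{2} - 5\right) \left(-30\right)\right) + 29650 = \left(\frac{5}{2} + 57 \left(25 - 5\right) \left(-30\right)\right) + 29650 = \left(\frac{5}{2} + 57 \cdot 20 \left(-30\right)\right) + 29650 = \left(\frac{5}{2} + 57 \left(-600\right)\right) + 29650 = \left(\frac{5}{2} - 34200\right) + 29650 = - \frac{68395}{2} + 29650 = - \frac{9095}{2}$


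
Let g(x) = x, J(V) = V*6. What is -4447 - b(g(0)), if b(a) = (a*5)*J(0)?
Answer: -4447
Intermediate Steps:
J(V) = 6*V
b(a) = 0 (b(a) = (a*5)*(6*0) = (5*a)*0 = 0)
-4447 - b(g(0)) = -4447 - 1*0 = -4447 + 0 = -4447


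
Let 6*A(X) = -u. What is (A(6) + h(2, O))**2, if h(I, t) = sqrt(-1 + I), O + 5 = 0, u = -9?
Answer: 25/4 ≈ 6.2500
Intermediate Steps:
O = -5 (O = -5 + 0 = -5)
A(X) = 3/2 (A(X) = (-1*(-9))/6 = (1/6)*9 = 3/2)
(A(6) + h(2, O))**2 = (3/2 + sqrt(-1 + 2))**2 = (3/2 + sqrt(1))**2 = (3/2 + 1)**2 = (5/2)**2 = 25/4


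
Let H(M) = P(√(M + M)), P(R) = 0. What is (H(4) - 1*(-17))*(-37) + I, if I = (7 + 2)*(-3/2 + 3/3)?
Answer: -1267/2 ≈ -633.50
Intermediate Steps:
H(M) = 0
I = -9/2 (I = 9*(-3*½ + 3*(⅓)) = 9*(-3/2 + 1) = 9*(-½) = -9/2 ≈ -4.5000)
(H(4) - 1*(-17))*(-37) + I = (0 - 1*(-17))*(-37) - 9/2 = (0 + 17)*(-37) - 9/2 = 17*(-37) - 9/2 = -629 - 9/2 = -1267/2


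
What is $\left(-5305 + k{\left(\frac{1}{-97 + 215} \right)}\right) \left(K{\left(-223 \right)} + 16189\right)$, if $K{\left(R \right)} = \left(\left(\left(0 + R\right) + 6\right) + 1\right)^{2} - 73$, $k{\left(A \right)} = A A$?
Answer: $- \frac{1159191990567}{3481} \approx -3.3301 \cdot 10^{8}$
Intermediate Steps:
$k{\left(A \right)} = A^{2}$
$K{\left(R \right)} = -73 + \left(7 + R\right)^{2}$ ($K{\left(R \right)} = \left(\left(R + 6\right) + 1\right)^{2} - 73 = \left(\left(6 + R\right) + 1\right)^{2} - 73 = \left(7 + R\right)^{2} - 73 = -73 + \left(7 + R\right)^{2}$)
$\left(-5305 + k{\left(\frac{1}{-97 + 215} \right)}\right) \left(K{\left(-223 \right)} + 16189\right) = \left(-5305 + \left(\frac{1}{-97 + 215}\right)^{2}\right) \left(\left(-73 + \left(7 - 223\right)^{2}\right) + 16189\right) = \left(-5305 + \left(\frac{1}{118}\right)^{2}\right) \left(\left(-73 + \left(-216\right)^{2}\right) + 16189\right) = \left(-5305 + \left(\frac{1}{118}\right)^{2}\right) \left(\left(-73 + 46656\right) + 16189\right) = \left(-5305 + \frac{1}{13924}\right) \left(46583 + 16189\right) = \left(- \frac{73866819}{13924}\right) 62772 = - \frac{1159191990567}{3481}$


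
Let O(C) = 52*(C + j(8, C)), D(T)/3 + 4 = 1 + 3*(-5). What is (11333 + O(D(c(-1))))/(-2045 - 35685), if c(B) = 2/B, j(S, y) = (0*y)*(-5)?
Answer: -155/686 ≈ -0.22595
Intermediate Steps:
j(S, y) = 0 (j(S, y) = 0*(-5) = 0)
D(T) = -54 (D(T) = -12 + 3*(1 + 3*(-5)) = -12 + 3*(1 - 15) = -12 + 3*(-14) = -12 - 42 = -54)
O(C) = 52*C (O(C) = 52*(C + 0) = 52*C)
(11333 + O(D(c(-1))))/(-2045 - 35685) = (11333 + 52*(-54))/(-2045 - 35685) = (11333 - 2808)/(-37730) = 8525*(-1/37730) = -155/686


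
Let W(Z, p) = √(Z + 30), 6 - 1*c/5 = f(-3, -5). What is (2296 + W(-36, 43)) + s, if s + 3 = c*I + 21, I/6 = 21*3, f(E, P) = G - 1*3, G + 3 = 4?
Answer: 17434 + I*√6 ≈ 17434.0 + 2.4495*I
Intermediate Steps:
G = 1 (G = -3 + 4 = 1)
f(E, P) = -2 (f(E, P) = 1 - 1*3 = 1 - 3 = -2)
c = 40 (c = 30 - 5*(-2) = 30 + 10 = 40)
I = 378 (I = 6*(21*3) = 6*63 = 378)
s = 15138 (s = -3 + (40*378 + 21) = -3 + (15120 + 21) = -3 + 15141 = 15138)
W(Z, p) = √(30 + Z)
(2296 + W(-36, 43)) + s = (2296 + √(30 - 36)) + 15138 = (2296 + √(-6)) + 15138 = (2296 + I*√6) + 15138 = 17434 + I*√6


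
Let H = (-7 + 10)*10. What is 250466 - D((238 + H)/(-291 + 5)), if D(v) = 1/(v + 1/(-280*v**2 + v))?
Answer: 170117488130716/679201035 ≈ 2.5047e+5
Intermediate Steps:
H = 30 (H = 3*10 = 30)
D(v) = 1/(v + 1/(v - 280*v**2))
250466 - D((238 + H)/(-291 + 5)) = 250466 - (238 + 30)/(-291 + 5)*(-1 + 280*((238 + 30)/(-291 + 5)))/(-1 - ((238 + 30)/(-291 + 5))**2 + 280*((238 + 30)/(-291 + 5))**3) = 250466 - 268/(-286)*(-1 + 280*(268/(-286)))/(-1 - (268/(-286))**2 + 280*(268/(-286))**3) = 250466 - 268*(-1/286)*(-1 + 280*(268*(-1/286)))/(-1 - (268*(-1/286))**2 + 280*(268*(-1/286))**3) = 250466 - (-134)*(-1 + 280*(-134/143))/(143*(-1 - (-134/143)**2 + 280*(-134/143)**3)) = 250466 - (-134)*(-1 - 37520/143)/(143*(-1 - 1*17956/20449 + 280*(-2406104/2924207))) = 250466 - (-134)*(-37663)/(143*(-1 - 17956/20449 - 673709120/2924207)*143) = 250466 - (-134)*(-37663)/(143*(-679201035/2924207)*143) = 250466 - (-134)*(-2924207)*(-37663)/(143*679201035*143) = 250466 - 1*(-721698406/679201035) = 250466 + 721698406/679201035 = 170117488130716/679201035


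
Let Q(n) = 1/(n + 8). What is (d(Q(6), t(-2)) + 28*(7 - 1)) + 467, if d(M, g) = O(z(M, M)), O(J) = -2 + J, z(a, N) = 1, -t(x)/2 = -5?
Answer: 634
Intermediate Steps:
t(x) = 10 (t(x) = -2*(-5) = 10)
Q(n) = 1/(8 + n)
d(M, g) = -1 (d(M, g) = -2 + 1 = -1)
(d(Q(6), t(-2)) + 28*(7 - 1)) + 467 = (-1 + 28*(7 - 1)) + 467 = (-1 + 28*6) + 467 = (-1 + 168) + 467 = 167 + 467 = 634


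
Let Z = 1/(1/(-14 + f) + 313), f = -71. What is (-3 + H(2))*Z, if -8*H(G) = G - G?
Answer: -85/8868 ≈ -0.0095850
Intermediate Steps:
H(G) = 0 (H(G) = -(G - G)/8 = -1/8*0 = 0)
Z = 85/26604 (Z = 1/(1/(-14 - 71) + 313) = 1/(1/(-85) + 313) = 1/(-1/85 + 313) = 1/(26604/85) = 85/26604 ≈ 0.0031950)
(-3 + H(2))*Z = (-3 + 0)*(85/26604) = -3*85/26604 = -85/8868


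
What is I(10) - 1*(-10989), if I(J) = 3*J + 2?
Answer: 11021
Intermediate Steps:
I(J) = 2 + 3*J
I(10) - 1*(-10989) = (2 + 3*10) - 1*(-10989) = (2 + 30) + 10989 = 32 + 10989 = 11021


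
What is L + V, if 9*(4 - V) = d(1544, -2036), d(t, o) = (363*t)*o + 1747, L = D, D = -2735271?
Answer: 1116501842/9 ≈ 1.2406e+8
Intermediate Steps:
L = -2735271
d(t, o) = 1747 + 363*o*t (d(t, o) = 363*o*t + 1747 = 1747 + 363*o*t)
V = 1141119281/9 (V = 4 - (1747 + 363*(-2036)*1544)/9 = 4 - (1747 - 1141120992)/9 = 4 - ⅑*(-1141119245) = 4 + 1141119245/9 = 1141119281/9 ≈ 1.2679e+8)
L + V = -2735271 + 1141119281/9 = 1116501842/9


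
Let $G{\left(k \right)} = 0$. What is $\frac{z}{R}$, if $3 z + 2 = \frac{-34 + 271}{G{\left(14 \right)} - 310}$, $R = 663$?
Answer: $- \frac{857}{616590} \approx -0.0013899$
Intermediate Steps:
$z = - \frac{857}{930}$ ($z = - \frac{2}{3} + \frac{\left(-34 + 271\right) \frac{1}{0 - 310}}{3} = - \frac{2}{3} + \frac{237 \frac{1}{-310}}{3} = - \frac{2}{3} + \frac{237 \left(- \frac{1}{310}\right)}{3} = - \frac{2}{3} + \frac{1}{3} \left(- \frac{237}{310}\right) = - \frac{2}{3} - \frac{79}{310} = - \frac{857}{930} \approx -0.9215$)
$\frac{z}{R} = - \frac{857}{930 \cdot 663} = \left(- \frac{857}{930}\right) \frac{1}{663} = - \frac{857}{616590}$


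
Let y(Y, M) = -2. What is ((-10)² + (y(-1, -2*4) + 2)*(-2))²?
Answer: 10000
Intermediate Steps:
((-10)² + (y(-1, -2*4) + 2)*(-2))² = ((-10)² + (-2 + 2)*(-2))² = (100 + 0*(-2))² = (100 + 0)² = 100² = 10000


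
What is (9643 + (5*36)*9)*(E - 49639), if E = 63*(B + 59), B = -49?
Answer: -551988367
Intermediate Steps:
E = 630 (E = 63*(-49 + 59) = 63*10 = 630)
(9643 + (5*36)*9)*(E - 49639) = (9643 + (5*36)*9)*(630 - 49639) = (9643 + 180*9)*(-49009) = (9643 + 1620)*(-49009) = 11263*(-49009) = -551988367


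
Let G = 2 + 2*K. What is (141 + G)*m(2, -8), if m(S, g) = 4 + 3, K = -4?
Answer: 945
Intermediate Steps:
G = -6 (G = 2 + 2*(-4) = 2 - 8 = -6)
m(S, g) = 7
(141 + G)*m(2, -8) = (141 - 6)*7 = 135*7 = 945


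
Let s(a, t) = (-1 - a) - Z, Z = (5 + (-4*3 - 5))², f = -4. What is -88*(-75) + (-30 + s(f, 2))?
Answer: 6429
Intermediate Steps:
Z = 144 (Z = (5 + (-12 - 5))² = (5 - 17)² = (-12)² = 144)
s(a, t) = -145 - a (s(a, t) = (-1 - a) - 1*144 = (-1 - a) - 144 = -145 - a)
-88*(-75) + (-30 + s(f, 2)) = -88*(-75) + (-30 + (-145 - 1*(-4))) = 6600 + (-30 + (-145 + 4)) = 6600 + (-30 - 141) = 6600 - 171 = 6429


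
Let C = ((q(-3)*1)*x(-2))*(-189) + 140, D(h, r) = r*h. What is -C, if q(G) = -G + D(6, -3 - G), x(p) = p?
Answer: -1274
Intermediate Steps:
D(h, r) = h*r
q(G) = -18 - 7*G (q(G) = -G + 6*(-3 - G) = -G + (-18 - 6*G) = -18 - 7*G)
C = 1274 (C = (((-18 - 7*(-3))*1)*(-2))*(-189) + 140 = (((-18 + 21)*1)*(-2))*(-189) + 140 = ((3*1)*(-2))*(-189) + 140 = (3*(-2))*(-189) + 140 = -6*(-189) + 140 = 1134 + 140 = 1274)
-C = -1*1274 = -1274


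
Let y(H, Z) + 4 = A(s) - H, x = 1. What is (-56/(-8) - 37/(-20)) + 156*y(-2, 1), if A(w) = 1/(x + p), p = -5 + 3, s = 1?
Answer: -9183/20 ≈ -459.15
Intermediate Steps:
p = -2
A(w) = -1 (A(w) = 1/(1 - 2) = 1/(-1) = -1)
y(H, Z) = -5 - H (y(H, Z) = -4 + (-1 - H) = -5 - H)
(-56/(-8) - 37/(-20)) + 156*y(-2, 1) = (-56/(-8) - 37/(-20)) + 156*(-5 - 1*(-2)) = (-56*(-⅛) - 37*(-1/20)) + 156*(-5 + 2) = (7 + 37/20) + 156*(-3) = 177/20 - 468 = -9183/20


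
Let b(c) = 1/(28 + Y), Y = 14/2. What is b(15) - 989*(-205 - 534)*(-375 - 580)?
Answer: -24429363174/35 ≈ -6.9798e+8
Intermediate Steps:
Y = 7 (Y = 14*(1/2) = 7)
b(c) = 1/35 (b(c) = 1/(28 + 7) = 1/35)
b(15) - 989*(-205 - 534)*(-375 - 580) = 1/35 - 989*(-205 - 534)*(-375 - 580) = 1/35 - (-730871)*(-955) = 1/35 - 989*705745 = 1/35 - 697981805 = -24429363174/35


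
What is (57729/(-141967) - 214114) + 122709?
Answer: -1853793052/20281 ≈ -91405.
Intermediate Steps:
(57729/(-141967) - 214114) + 122709 = (57729*(-1/141967) - 214114) + 122709 = (-8247/20281 - 214114) + 122709 = -4342454281/20281 + 122709 = -1853793052/20281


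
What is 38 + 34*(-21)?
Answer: -676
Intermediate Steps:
38 + 34*(-21) = 38 - 714 = -676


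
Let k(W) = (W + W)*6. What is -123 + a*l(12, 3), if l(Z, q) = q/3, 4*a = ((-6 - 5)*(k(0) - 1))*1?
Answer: -481/4 ≈ -120.25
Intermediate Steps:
k(W) = 12*W (k(W) = (2*W)*6 = 12*W)
a = 11/4 (a = (((-6 - 5)*(12*0 - 1))*1)/4 = (-11*(0 - 1)*1)/4 = (-11*(-1)*1)/4 = (11*1)/4 = (1/4)*11 = 11/4 ≈ 2.7500)
l(Z, q) = q/3 (l(Z, q) = q*(1/3) = q/3)
-123 + a*l(12, 3) = -123 + 11*((1/3)*3)/4 = -123 + (11/4)*1 = -123 + 11/4 = -481/4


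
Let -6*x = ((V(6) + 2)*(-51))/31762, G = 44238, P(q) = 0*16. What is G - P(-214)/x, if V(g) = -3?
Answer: 44238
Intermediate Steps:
P(q) = 0
x = -17/63524 (x = -(-3 + 2)*(-51)/(6*31762) = -(-1*(-51))/(6*31762) = -17/(2*31762) = -1/6*51/31762 = -17/63524 ≈ -0.00026762)
G - P(-214)/x = 44238 - 0/(-17/63524) = 44238 - 0*(-63524)/17 = 44238 - 1*0 = 44238 + 0 = 44238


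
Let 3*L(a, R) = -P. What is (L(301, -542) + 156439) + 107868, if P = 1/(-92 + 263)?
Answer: 135589490/513 ≈ 2.6431e+5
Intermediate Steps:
P = 1/171 ≈ 0.0058480
L(a, R) = -1/513 (L(a, R) = (-1*1/171)/3 = (⅓)*(-1/171) = -1/513)
(L(301, -542) + 156439) + 107868 = (-1/513 + 156439) + 107868 = 80253206/513 + 107868 = 135589490/513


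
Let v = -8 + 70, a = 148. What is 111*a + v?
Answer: 16490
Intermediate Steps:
v = 62
111*a + v = 111*148 + 62 = 16428 + 62 = 16490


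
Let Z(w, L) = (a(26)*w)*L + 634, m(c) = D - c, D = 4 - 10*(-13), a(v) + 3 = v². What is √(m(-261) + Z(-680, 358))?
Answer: I*√163834091 ≈ 12800.0*I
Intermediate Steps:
a(v) = -3 + v²
D = 134 (D = 4 + 130 = 134)
m(c) = 134 - c
Z(w, L) = 634 + 673*L*w (Z(w, L) = ((-3 + 26²)*w)*L + 634 = ((-3 + 676)*w)*L + 634 = (673*w)*L + 634 = 673*L*w + 634 = 634 + 673*L*w)
√(m(-261) + Z(-680, 358)) = √((134 - 1*(-261)) + (634 + 673*358*(-680))) = √((134 + 261) + (634 - 163835120)) = √(395 - 163834486) = √(-163834091) = I*√163834091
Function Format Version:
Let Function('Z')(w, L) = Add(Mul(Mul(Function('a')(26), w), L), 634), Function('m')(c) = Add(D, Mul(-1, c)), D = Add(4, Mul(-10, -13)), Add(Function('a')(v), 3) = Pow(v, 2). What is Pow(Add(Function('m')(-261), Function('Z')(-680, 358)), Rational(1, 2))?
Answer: Mul(I, Pow(163834091, Rational(1, 2))) ≈ Mul(12800., I)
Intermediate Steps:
Function('a')(v) = Add(-3, Pow(v, 2))
D = 134 (D = Add(4, 130) = 134)
Function('m')(c) = Add(134, Mul(-1, c))
Function('Z')(w, L) = Add(634, Mul(673, L, w)) (Function('Z')(w, L) = Add(Mul(Mul(Add(-3, Pow(26, 2)), w), L), 634) = Add(Mul(Mul(Add(-3, 676), w), L), 634) = Add(Mul(Mul(673, w), L), 634) = Add(Mul(673, L, w), 634) = Add(634, Mul(673, L, w)))
Pow(Add(Function('m')(-261), Function('Z')(-680, 358)), Rational(1, 2)) = Pow(Add(Add(134, Mul(-1, -261)), Add(634, Mul(673, 358, -680))), Rational(1, 2)) = Pow(Add(Add(134, 261), Add(634, -163835120)), Rational(1, 2)) = Pow(Add(395, -163834486), Rational(1, 2)) = Pow(-163834091, Rational(1, 2)) = Mul(I, Pow(163834091, Rational(1, 2)))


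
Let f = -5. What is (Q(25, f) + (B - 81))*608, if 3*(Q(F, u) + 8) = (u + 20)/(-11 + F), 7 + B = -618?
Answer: -3037264/7 ≈ -4.3390e+5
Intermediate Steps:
B = -625 (B = -7 - 618 = -625)
Q(F, u) = -8 + (20 + u)/(3*(-11 + F)) (Q(F, u) = -8 + ((u + 20)/(-11 + F))/3 = -8 + ((20 + u)/(-11 + F))/3 = -8 + (20 + u)/(3*(-11 + F)))
(Q(25, f) + (B - 81))*608 = ((284 - 5 - 24*25)/(3*(-11 + 25)) + (-625 - 81))*608 = ((1/3)*(284 - 5 - 600)/14 - 706)*608 = ((1/3)*(1/14)*(-321) - 706)*608 = (-107/14 - 706)*608 = -9991/14*608 = -3037264/7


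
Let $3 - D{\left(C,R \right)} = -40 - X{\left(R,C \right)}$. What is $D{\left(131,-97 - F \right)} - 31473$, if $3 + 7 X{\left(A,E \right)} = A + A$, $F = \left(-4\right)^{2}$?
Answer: $- \frac{220239}{7} \approx -31463.0$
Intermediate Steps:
$F = 16$
$X{\left(A,E \right)} = - \frac{3}{7} + \frac{2 A}{7}$ ($X{\left(A,E \right)} = - \frac{3}{7} + \frac{A + A}{7} = - \frac{3}{7} + \frac{2 A}{7}$)
$D{\left(C,R \right)} = \frac{298}{7} + \frac{2 R}{7}$ ($D{\left(C,R \right)} = 3 - \left(-40 - \left(- \frac{3}{7} + \frac{2 R}{7}\right)\right) = 3 - \left(- \frac{277}{7} - \frac{2 R}{7}\right) = 3 + \left(\frac{277}{7} + \frac{2 R}{7}\right) = \frac{298}{7} + \frac{2 R}{7}$)
$D{\left(131,-97 - F \right)} - 31473 = \left(\frac{298}{7} + \frac{2 \left(-97 - 16\right)}{7}\right) - 31473 = \left(\frac{298}{7} + \frac{2}{7} \left(-113\right)\right) - 31473 = \left(\frac{298}{7} - \frac{226}{7}\right) - 31473 = \frac{72}{7} - 31473 = - \frac{220239}{7}$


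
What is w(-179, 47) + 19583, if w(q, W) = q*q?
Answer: 51624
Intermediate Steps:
w(q, W) = q²
w(-179, 47) + 19583 = (-179)² + 19583 = 32041 + 19583 = 51624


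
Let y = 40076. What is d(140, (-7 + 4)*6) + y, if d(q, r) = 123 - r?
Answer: 40217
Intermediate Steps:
d(140, (-7 + 4)*6) + y = (123 - (-7 + 4)*6) + 40076 = (123 - (-3)*6) + 40076 = (123 - 1*(-18)) + 40076 = (123 + 18) + 40076 = 141 + 40076 = 40217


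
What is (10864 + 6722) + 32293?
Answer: 49879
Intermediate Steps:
(10864 + 6722) + 32293 = 17586 + 32293 = 49879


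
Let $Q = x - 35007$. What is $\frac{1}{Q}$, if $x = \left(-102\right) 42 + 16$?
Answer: $- \frac{1}{39275} \approx -2.5461 \cdot 10^{-5}$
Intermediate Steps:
$x = -4268$ ($x = -4284 + 16 = -4268$)
$Q = -39275$ ($Q = -4268 - 35007 = -39275$)
$\frac{1}{Q} = \frac{1}{-39275} = - \frac{1}{39275}$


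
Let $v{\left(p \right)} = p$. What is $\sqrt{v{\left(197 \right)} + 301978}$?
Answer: $15 \sqrt{1343} \approx 549.7$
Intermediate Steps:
$\sqrt{v{\left(197 \right)} + 301978} = \sqrt{197 + 301978} = \sqrt{302175} = 15 \sqrt{1343}$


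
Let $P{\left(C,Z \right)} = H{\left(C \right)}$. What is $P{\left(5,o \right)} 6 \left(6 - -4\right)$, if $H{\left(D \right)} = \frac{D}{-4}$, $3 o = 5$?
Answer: $-75$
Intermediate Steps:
$o = \frac{5}{3}$ ($o = \frac{1}{3} \cdot 5 = \frac{5}{3} \approx 1.6667$)
$H{\left(D \right)} = - \frac{D}{4}$ ($H{\left(D \right)} = D \left(- \frac{1}{4}\right) = - \frac{D}{4}$)
$P{\left(C,Z \right)} = - \frac{C}{4}$
$P{\left(5,o \right)} 6 \left(6 - -4\right) = \left(- \frac{1}{4}\right) 5 \cdot 6 \left(6 - -4\right) = \left(- \frac{5}{4}\right) 6 \left(6 + 4\right) = \left(- \frac{15}{2}\right) 10 = -75$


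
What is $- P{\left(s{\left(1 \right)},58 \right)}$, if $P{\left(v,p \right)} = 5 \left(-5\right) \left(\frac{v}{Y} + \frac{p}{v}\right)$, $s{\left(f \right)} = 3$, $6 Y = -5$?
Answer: $\frac{1180}{3} \approx 393.33$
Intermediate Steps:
$Y = - \frac{5}{6}$ ($Y = \frac{1}{6} \left(-5\right) = - \frac{5}{6} \approx -0.83333$)
$P{\left(v,p \right)} = 30 v - \frac{25 p}{v}$ ($P{\left(v,p \right)} = 5 \left(-5\right) \left(\frac{v}{- \frac{5}{6}} + \frac{p}{v}\right) = - 25 \left(v \left(- \frac{6}{5}\right) + \frac{p}{v}\right) = - 25 \left(- \frac{6 v}{5} + \frac{p}{v}\right) = 30 v - \frac{25 p}{v}$)
$- P{\left(s{\left(1 \right)},58 \right)} = - (30 \cdot 3 - \frac{1450}{3}) = - (90 - 1450 \cdot \frac{1}{3}) = - (90 - \frac{1450}{3}) = \left(-1\right) \left(- \frac{1180}{3}\right) = \frac{1180}{3}$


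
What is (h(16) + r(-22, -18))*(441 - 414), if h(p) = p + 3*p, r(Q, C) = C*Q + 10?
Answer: 12690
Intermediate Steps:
r(Q, C) = 10 + C*Q
h(p) = 4*p
(h(16) + r(-22, -18))*(441 - 414) = (4*16 + (10 - 18*(-22)))*(441 - 414) = (64 + (10 + 396))*27 = (64 + 406)*27 = 470*27 = 12690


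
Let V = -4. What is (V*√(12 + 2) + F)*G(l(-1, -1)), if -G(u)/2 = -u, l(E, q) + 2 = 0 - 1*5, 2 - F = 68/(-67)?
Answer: -2828/67 + 56*√14 ≈ 167.32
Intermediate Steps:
F = 202/67 (F = 2 - 68/(-67) = 2 - 68*(-1)/67 = 2 - 1*(-68/67) = 2 + 68/67 = 202/67 ≈ 3.0149)
l(E, q) = -7 (l(E, q) = -2 + (0 - 1*5) = -2 + (0 - 5) = -2 - 5 = -7)
G(u) = 2*u (G(u) = -(-2)*u = 2*u)
(V*√(12 + 2) + F)*G(l(-1, -1)) = (-4*√(12 + 2) + 202/67)*(2*(-7)) = (-4*√14 + 202/67)*(-14) = (202/67 - 4*√14)*(-14) = -2828/67 + 56*√14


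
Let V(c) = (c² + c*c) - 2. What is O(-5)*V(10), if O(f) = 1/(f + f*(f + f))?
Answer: 22/5 ≈ 4.4000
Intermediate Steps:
O(f) = 1/(f + 2*f²) (O(f) = 1/(f + f*(2*f)) = 1/(f + 2*f²))
V(c) = -2 + 2*c² (V(c) = (c² + c²) - 2 = 2*c² - 2 = -2 + 2*c²)
O(-5)*V(10) = (1/((-5)*(1 + 2*(-5))))*(-2 + 2*10²) = (-1/(5*(1 - 10)))*(-2 + 2*100) = (-⅕/(-9))*(-2 + 200) = -⅕*(-⅑)*198 = (1/45)*198 = 22/5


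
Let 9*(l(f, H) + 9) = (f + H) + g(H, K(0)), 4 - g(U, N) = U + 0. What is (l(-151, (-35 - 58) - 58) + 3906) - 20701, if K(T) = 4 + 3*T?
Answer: -50461/3 ≈ -16820.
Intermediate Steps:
g(U, N) = 4 - U (g(U, N) = 4 - (U + 0) = 4 - U)
l(f, H) = -77/9 + f/9 (l(f, H) = -9 + ((f + H) + (4 - H))/9 = -9 + ((H + f) + (4 - H))/9 = -9 + (4 + f)/9 = -9 + (4/9 + f/9) = -77/9 + f/9)
(l(-151, (-35 - 58) - 58) + 3906) - 20701 = ((-77/9 + (⅑)*(-151)) + 3906) - 20701 = ((-77/9 - 151/9) + 3906) - 20701 = (-76/3 + 3906) - 20701 = 11642/3 - 20701 = -50461/3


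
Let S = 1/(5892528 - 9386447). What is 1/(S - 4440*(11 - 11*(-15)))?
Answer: -3493919/2730288063361 ≈ -1.2797e-6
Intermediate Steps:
S = -1/3493919 (S = 1/(-3493919) = -1/3493919 ≈ -2.8621e-7)
1/(S - 4440*(11 - 11*(-15))) = 1/(-1/3493919 - 4440*(11 - 11*(-15))) = 1/(-1/3493919 - 4440*(11 + 165)) = 1/(-1/3493919 - 4440*176) = 1/(-1/3493919 - 781440) = 1/(-2730288063361/3493919) = -3493919/2730288063361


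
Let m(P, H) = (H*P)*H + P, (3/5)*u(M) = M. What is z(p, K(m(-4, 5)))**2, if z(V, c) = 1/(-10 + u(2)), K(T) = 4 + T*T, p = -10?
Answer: 9/400 ≈ 0.022500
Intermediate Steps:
u(M) = 5*M/3
m(P, H) = P + P*H**2 (m(P, H) = P*H**2 + P = P + P*H**2)
K(T) = 4 + T**2
z(V, c) = -3/20 (z(V, c) = 1/(-10 + (5/3)*2) = 1/(-10 + 10/3) = 1/(-20/3) = -3/20)
z(p, K(m(-4, 5)))**2 = (-3/20)**2 = 9/400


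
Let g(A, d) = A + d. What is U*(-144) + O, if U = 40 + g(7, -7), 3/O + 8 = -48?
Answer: -322563/56 ≈ -5760.1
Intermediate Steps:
O = -3/56 (O = 3/(-8 - 48) = 3/(-56) = 3*(-1/56) = -3/56 ≈ -0.053571)
U = 40 (U = 40 + (7 - 7) = 40 + 0 = 40)
U*(-144) + O = 40*(-144) - 3/56 = -5760 - 3/56 = -322563/56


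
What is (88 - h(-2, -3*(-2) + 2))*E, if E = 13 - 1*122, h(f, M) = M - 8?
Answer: -9592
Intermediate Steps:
h(f, M) = -8 + M
E = -109 (E = 13 - 122 = -109)
(88 - h(-2, -3*(-2) + 2))*E = (88 - (-8 + (-3*(-2) + 2)))*(-109) = (88 - (-8 + (6 + 2)))*(-109) = (88 - (-8 + 8))*(-109) = (88 - 1*0)*(-109) = (88 + 0)*(-109) = 88*(-109) = -9592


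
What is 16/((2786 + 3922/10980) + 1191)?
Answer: 87840/21835691 ≈ 0.0040228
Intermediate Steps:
16/((2786 + 3922/10980) + 1191) = 16/((2786 + 3922*(1/10980)) + 1191) = 16/((2786 + 1961/5490) + 1191) = 16/(15297101/5490 + 1191) = 16/(21835691/5490) = 16*(5490/21835691) = 87840/21835691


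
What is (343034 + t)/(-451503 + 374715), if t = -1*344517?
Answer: 1483/76788 ≈ 0.019313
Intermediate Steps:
t = -344517
(343034 + t)/(-451503 + 374715) = (343034 - 344517)/(-451503 + 374715) = -1483/(-76788) = -1483*(-1/76788) = 1483/76788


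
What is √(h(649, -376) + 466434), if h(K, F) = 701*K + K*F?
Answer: √677359 ≈ 823.02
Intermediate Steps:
h(K, F) = 701*K + F*K
√(h(649, -376) + 466434) = √(649*(701 - 376) + 466434) = √(649*325 + 466434) = √(210925 + 466434) = √677359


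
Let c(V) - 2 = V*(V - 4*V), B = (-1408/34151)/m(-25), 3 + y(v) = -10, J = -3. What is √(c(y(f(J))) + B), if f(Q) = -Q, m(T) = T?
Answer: I*√14724373278017/170755 ≈ 22.472*I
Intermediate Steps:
y(v) = -13 (y(v) = -3 - 10 = -13)
B = 1408/853775 (B = -1408/34151/(-25) = -1408*1/34151*(-1/25) = -1408/34151*(-1/25) = 1408/853775 ≈ 0.0016491)
c(V) = 2 - 3*V² (c(V) = 2 + V*(V - 4*V) = 2 + V*(-3*V) = 2 - 3*V²)
√(c(y(f(J))) + B) = √((2 - 3*(-13)²) + 1408/853775) = √((2 - 3*169) + 1408/853775) = √((2 - 507) + 1408/853775) = √(-505 + 1408/853775) = √(-431154967/853775) = I*√14724373278017/170755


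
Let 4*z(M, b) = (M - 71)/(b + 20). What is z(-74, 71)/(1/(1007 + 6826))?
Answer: -162255/52 ≈ -3120.3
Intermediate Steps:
z(M, b) = (-71 + M)/(4*(20 + b)) (z(M, b) = ((M - 71)/(b + 20))/4 = ((-71 + M)/(20 + b))/4 = (-71 + M)/(4*(20 + b)))
z(-74, 71)/(1/(1007 + 6826)) = ((-71 - 74)/(4*(20 + 71)))/(1/(1007 + 6826)) = ((¼)*(-145)/91)/(1/7833) = ((¼)*(1/91)*(-145))/(1/7833) = -145/364*7833 = -162255/52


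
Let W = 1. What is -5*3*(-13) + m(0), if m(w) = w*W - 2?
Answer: 193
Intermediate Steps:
m(w) = -2 + w (m(w) = w*1 - 2 = w - 2 = -2 + w)
-5*3*(-13) + m(0) = -5*3*(-13) + (-2 + 0) = -15*(-13) - 2 = 195 - 2 = 193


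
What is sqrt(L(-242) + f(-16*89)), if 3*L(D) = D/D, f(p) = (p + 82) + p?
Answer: I*sqrt(24891)/3 ≈ 52.59*I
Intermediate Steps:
f(p) = 82 + 2*p (f(p) = (82 + p) + p = 82 + 2*p)
L(D) = 1/3 (L(D) = (D/D)/3 = (1/3)*1 = 1/3)
sqrt(L(-242) + f(-16*89)) = sqrt(1/3 + (82 + 2*(-16*89))) = sqrt(1/3 + (82 + 2*(-1424))) = sqrt(1/3 + (82 - 2848)) = sqrt(1/3 - 2766) = sqrt(-8297/3) = I*sqrt(24891)/3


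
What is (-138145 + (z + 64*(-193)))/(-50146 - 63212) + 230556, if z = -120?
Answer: 26135517665/113358 ≈ 2.3056e+5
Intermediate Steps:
(-138145 + (z + 64*(-193)))/(-50146 - 63212) + 230556 = (-138145 + (-120 + 64*(-193)))/(-50146 - 63212) + 230556 = (-138145 + (-120 - 12352))/(-113358) + 230556 = (-138145 - 12472)*(-1/113358) + 230556 = -150617*(-1/113358) + 230556 = 150617/113358 + 230556 = 26135517665/113358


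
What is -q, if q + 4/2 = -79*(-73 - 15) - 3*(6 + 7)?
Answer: -6911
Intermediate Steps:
q = 6911 (q = -2 + (-79*(-73 - 15) - 3*(6 + 7)) = -2 + (-79*(-88) - 3*13) = -2 + (6952 - 39) = -2 + 6913 = 6911)
-q = -1*6911 = -6911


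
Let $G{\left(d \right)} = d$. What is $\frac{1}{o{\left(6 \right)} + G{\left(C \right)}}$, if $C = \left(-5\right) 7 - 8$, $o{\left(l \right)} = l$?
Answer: $- \frac{1}{37} \approx -0.027027$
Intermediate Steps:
$C = -43$ ($C = -35 - 8 = -43$)
$\frac{1}{o{\left(6 \right)} + G{\left(C \right)}} = \frac{1}{6 - 43} = \frac{1}{-37} = - \frac{1}{37}$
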